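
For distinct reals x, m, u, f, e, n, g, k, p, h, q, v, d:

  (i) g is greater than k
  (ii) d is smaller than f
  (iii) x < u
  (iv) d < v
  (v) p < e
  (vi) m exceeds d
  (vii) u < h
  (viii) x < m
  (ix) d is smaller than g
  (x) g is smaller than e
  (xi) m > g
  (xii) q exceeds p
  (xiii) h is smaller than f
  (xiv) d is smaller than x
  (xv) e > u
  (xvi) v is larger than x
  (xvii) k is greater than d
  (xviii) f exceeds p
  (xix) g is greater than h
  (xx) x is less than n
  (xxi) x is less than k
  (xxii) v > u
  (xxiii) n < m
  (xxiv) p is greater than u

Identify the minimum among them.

d

Chaining upward from d: directly above it, x, k, g, v, m, f; then n, u, e; then p, h; then q.
That covers every other element, and nothing is given below d, so d is the minimum.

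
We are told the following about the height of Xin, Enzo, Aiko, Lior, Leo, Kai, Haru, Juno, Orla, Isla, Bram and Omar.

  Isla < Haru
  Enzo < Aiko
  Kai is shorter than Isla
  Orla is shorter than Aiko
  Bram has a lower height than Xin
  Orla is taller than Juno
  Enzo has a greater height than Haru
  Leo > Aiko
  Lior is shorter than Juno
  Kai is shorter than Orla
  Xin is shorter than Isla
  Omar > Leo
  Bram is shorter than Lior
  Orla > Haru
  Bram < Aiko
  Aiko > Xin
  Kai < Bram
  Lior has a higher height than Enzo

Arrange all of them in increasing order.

Kai < Bram < Xin < Isla < Haru < Enzo < Lior < Juno < Orla < Aiko < Leo < Omar

Each adjacent pair is fixed by a given relation: Kai < Bram; Bram < Xin; Xin < Isla; Isla < Haru; Haru < Enzo; Enzo < Lior; Lior < Juno; Juno < Orla; Orla < Aiko; Aiko < Leo; Leo < Omar. Chaining them end to end gives the full order.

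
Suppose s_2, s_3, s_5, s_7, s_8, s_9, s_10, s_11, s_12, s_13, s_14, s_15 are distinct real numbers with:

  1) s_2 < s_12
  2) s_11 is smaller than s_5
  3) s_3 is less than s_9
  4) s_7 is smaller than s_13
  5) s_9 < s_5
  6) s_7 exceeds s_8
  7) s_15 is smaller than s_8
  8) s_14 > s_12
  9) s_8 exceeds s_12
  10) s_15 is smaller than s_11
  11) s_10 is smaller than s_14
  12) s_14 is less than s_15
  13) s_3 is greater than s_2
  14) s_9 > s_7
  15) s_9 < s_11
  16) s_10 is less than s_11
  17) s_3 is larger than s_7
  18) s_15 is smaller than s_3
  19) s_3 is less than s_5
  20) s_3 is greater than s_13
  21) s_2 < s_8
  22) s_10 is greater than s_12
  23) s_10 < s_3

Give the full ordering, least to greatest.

The consecutive links are each given: s_2 < s_12; s_12 < s_10; s_10 < s_14; s_14 < s_15; s_15 < s_8; s_8 < s_7; s_7 < s_13; s_13 < s_3; s_3 < s_9; s_9 < s_11; s_11 < s_5.

s_2 < s_12 < s_10 < s_14 < s_15 < s_8 < s_7 < s_13 < s_3 < s_9 < s_11 < s_5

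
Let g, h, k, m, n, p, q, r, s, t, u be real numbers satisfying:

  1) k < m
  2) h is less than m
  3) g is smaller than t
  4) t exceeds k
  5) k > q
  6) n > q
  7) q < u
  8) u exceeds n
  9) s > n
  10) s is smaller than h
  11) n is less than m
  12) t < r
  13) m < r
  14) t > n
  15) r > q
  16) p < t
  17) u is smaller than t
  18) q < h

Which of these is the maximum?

Chaining downward from r: directly below it, q, m, t; then n, g, k, h, u, p; then s.
That covers every other element, and nothing is given above r, so r is the maximum.

r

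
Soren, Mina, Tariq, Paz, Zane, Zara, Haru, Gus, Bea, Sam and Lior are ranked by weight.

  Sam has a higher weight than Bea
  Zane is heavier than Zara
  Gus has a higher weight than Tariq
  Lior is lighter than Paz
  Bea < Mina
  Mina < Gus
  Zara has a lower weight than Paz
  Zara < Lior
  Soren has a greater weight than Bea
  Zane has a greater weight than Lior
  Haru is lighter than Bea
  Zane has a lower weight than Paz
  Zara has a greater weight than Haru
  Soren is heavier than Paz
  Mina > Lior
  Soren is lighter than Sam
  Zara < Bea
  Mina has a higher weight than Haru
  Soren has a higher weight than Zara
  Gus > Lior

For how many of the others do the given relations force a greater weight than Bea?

From Bea the given relations immediately reach Mina, Soren, Sam.
From those, Gus — 4 in total.
No other element is forced above Bea by the given relations, so the count is 4.

4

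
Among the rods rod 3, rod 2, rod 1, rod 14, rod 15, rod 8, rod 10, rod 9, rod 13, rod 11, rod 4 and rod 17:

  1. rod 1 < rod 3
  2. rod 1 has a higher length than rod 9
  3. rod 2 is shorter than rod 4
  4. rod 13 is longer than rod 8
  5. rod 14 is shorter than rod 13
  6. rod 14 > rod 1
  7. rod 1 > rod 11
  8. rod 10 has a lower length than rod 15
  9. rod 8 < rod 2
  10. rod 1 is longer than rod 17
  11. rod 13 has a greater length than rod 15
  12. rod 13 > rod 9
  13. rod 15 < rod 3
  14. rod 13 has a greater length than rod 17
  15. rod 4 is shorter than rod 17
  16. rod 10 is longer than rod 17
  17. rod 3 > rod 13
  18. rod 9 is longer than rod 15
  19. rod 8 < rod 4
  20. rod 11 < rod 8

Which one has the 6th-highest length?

Piecing the relations together gives one ordering: rod 11 < rod 8 < rod 2 < rod 4 < rod 17 < rod 10 < rod 15 < rod 9 < rod 1 < rod 14 < rod 13 < rod 3.
Counting 6 from the largest end gives rod 15.

rod 15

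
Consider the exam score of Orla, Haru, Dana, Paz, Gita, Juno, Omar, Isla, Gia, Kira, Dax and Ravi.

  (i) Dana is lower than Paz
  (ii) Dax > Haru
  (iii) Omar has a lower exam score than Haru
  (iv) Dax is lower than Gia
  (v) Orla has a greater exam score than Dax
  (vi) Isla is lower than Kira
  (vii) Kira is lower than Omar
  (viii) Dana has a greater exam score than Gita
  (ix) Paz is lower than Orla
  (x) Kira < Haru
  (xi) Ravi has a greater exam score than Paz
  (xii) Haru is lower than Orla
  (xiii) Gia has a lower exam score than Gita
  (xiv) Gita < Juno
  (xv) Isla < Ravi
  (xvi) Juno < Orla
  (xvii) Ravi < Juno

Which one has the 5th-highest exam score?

Dana

Piecing the relations together gives one ordering: Isla < Kira < Omar < Haru < Dax < Gia < Gita < Dana < Paz < Ravi < Juno < Orla.
The 5th largest is Dana.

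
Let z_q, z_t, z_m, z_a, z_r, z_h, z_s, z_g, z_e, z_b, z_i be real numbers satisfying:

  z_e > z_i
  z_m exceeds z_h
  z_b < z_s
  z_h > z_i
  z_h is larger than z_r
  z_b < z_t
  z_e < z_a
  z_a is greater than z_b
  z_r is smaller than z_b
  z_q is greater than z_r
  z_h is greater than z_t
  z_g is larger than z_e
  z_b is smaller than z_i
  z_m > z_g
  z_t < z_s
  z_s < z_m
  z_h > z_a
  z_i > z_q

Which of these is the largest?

z_m

Chaining downward from z_m: directly below it, z_h, z_s, z_g; then z_r, z_b, z_t, z_i, z_e, z_a; then z_q.
That covers every other element, and nothing is given above z_m, so z_m is the largest.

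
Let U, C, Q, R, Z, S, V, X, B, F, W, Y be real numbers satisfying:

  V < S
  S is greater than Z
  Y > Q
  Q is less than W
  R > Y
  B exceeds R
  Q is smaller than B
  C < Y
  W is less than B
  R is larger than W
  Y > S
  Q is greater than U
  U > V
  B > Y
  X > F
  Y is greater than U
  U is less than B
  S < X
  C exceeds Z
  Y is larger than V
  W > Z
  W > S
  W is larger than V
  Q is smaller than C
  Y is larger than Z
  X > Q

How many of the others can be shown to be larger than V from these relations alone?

9

The elements the relations force above V are S, U, Q, W, C, X, Y, R, B — no chain reaches any other.
That is 9.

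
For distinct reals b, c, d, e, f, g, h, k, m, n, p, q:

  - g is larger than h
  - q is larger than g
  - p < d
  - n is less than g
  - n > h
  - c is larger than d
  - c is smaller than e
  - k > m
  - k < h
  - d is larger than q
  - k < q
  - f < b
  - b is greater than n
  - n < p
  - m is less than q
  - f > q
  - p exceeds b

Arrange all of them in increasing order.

Each adjacent pair is fixed by a given relation: m < k; k < h; h < n; n < g; g < q; q < f; f < b; b < p; p < d; d < c; c < e. Chaining them end to end gives the full order.

m < k < h < n < g < q < f < b < p < d < c < e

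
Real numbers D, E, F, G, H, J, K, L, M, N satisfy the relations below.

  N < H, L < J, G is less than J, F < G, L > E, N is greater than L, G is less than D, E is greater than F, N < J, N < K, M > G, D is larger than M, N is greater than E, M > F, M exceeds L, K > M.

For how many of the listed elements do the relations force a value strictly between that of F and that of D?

4

The relations place F below D. An element lies strictly between them when it is forced above F and also forced below D.
Above F: {E, L, G, M, N, J, K, H}. Below D: {E, L, G, M}.
Intersection: {E, L, G, M} — 4.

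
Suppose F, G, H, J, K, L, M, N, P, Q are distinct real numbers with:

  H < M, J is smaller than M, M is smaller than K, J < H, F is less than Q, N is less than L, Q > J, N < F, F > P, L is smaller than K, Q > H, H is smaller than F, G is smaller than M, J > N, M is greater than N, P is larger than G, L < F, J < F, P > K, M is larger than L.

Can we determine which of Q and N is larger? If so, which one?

N < J < H < M < K < P < F < Q, by transitivity through J, H, M, K, P, F.
So Q is larger.

Q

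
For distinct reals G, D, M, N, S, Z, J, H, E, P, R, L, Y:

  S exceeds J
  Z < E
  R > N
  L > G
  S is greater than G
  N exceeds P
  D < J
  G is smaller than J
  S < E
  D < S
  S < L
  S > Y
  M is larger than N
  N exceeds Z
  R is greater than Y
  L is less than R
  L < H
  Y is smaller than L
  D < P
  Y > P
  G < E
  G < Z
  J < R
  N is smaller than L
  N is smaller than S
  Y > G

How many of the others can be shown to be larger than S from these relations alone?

4

The elements the relations force above S are E, L, H, R — no chain reaches any other.
That is 4.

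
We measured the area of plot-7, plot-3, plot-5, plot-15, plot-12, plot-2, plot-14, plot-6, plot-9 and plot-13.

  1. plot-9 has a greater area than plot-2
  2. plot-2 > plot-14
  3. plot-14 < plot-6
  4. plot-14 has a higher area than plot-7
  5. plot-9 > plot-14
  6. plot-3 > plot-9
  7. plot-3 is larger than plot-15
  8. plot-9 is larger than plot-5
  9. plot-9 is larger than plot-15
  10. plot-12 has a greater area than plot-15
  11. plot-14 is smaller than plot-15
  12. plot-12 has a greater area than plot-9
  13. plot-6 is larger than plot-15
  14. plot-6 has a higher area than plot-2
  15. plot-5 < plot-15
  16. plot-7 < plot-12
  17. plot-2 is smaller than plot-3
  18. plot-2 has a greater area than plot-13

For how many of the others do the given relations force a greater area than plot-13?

From plot-13 the given relations immediately reach plot-2.
From those, plot-9, plot-6, plot-3 — 4 in total.
From those, plot-12 — 5 in total.
No other element is forced above plot-13 by the given relations, so the count is 5.

5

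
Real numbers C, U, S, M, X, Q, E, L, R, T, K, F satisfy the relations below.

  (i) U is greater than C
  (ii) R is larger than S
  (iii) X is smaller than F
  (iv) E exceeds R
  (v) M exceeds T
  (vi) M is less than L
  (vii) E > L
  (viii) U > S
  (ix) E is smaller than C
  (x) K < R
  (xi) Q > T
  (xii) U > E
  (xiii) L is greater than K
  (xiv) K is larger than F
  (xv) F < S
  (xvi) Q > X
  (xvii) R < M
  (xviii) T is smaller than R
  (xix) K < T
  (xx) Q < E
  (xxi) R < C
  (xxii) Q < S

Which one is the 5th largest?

The consecutive relations fix a unique order: X < F < K < T < Q < S < R < M < L < E < C < U.
Counting 5 from the largest end gives M.

M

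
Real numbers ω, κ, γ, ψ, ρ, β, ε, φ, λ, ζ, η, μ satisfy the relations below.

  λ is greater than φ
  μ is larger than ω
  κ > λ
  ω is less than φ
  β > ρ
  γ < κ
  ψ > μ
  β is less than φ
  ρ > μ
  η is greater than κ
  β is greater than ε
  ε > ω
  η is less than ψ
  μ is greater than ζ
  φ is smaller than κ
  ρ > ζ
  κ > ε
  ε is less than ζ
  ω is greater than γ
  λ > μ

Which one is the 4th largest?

Piecing the relations together gives one ordering: γ < ω < ε < ζ < μ < ρ < β < φ < λ < κ < η < ψ.
The 4th largest is λ.

λ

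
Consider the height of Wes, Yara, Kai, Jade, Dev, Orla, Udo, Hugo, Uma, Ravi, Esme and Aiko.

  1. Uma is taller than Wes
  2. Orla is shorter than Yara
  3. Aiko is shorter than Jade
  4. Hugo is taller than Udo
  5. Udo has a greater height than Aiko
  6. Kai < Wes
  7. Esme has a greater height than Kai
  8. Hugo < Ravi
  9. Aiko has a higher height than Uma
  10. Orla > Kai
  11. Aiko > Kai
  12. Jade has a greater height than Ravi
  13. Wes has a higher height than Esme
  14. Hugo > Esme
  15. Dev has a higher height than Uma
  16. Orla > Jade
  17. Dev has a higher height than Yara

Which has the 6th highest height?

The consecutive relations fix a unique order: Kai < Esme < Wes < Uma < Aiko < Udo < Hugo < Ravi < Jade < Orla < Yara < Dev.
Counting 6 from the largest end gives Hugo.

Hugo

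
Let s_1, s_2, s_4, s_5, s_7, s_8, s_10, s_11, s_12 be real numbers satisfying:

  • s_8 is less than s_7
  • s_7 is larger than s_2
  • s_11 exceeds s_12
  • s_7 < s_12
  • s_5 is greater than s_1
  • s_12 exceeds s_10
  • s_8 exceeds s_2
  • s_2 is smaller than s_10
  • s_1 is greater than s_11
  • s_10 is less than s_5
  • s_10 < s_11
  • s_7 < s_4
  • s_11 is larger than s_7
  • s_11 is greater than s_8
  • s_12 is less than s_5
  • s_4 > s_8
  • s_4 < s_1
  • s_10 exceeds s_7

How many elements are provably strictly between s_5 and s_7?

The relations place s_7 below s_5. An element lies strictly between them when it is forced above s_7 and also forced below s_5.
Above s_7: {s_4, s_10, s_12, s_11, s_1}. Below s_5: {s_2, s_8, s_4, s_10, s_12, s_11, s_1}.
Intersection: {s_4, s_10, s_12, s_11, s_1} — 5.

5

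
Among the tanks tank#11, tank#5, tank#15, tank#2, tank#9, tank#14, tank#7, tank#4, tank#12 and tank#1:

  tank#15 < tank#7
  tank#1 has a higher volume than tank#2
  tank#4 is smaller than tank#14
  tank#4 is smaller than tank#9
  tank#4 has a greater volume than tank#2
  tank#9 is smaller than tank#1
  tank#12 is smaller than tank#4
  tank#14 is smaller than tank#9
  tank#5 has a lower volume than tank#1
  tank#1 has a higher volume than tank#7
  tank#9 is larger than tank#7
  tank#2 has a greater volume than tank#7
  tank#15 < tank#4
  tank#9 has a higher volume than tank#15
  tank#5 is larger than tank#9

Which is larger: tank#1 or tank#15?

tank#1

The relevant relations are tank#15 < tank#7; tank#7 < tank#2; tank#2 < tank#4; tank#4 < tank#14; tank#14 < tank#9; tank#9 < tank#5; tank#5 < tank#1.
Together: tank#15 < tank#7 < tank#2 < tank#4 < tank#14 < tank#9 < tank#5 < tank#1.
So tank#15 < tank#1; tank#1 is the larger of the two.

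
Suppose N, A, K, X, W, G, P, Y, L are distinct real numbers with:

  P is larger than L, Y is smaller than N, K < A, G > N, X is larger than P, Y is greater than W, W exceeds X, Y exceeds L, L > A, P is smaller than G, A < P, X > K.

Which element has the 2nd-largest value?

N

Piecing the relations together gives one ordering: K < A < L < P < X < W < Y < N < G.
Counting 2 from the largest end gives N.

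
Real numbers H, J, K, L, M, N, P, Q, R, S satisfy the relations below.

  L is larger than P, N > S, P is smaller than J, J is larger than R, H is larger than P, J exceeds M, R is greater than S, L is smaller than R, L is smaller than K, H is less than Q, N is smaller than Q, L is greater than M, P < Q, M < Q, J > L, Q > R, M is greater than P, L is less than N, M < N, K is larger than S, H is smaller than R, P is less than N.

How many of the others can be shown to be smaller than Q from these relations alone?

The elements the relations force below Q are P, M, H, L, S, R, N — no chain reaches any other.
That is 7.

7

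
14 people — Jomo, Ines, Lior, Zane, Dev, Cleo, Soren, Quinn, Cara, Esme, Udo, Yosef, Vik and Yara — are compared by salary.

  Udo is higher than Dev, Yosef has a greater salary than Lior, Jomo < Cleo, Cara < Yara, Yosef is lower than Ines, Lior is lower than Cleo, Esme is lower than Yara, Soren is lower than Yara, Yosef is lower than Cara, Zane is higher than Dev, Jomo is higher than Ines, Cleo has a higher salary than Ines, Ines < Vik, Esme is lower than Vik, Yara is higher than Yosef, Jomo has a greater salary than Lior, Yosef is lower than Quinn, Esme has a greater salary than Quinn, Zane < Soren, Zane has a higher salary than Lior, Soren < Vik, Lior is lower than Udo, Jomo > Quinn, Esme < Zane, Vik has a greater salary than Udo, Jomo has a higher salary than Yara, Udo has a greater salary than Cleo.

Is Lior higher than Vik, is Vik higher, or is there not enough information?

Link the given pairs in sequence: Lior < Yosef; Yosef < Quinn; Quinn < Esme; Esme < Zane; Zane < Soren; Soren < Yara; Yara < Jomo; Jomo < Cleo; Cleo < Udo; Udo < Vik.
Together: Lior < Yosef < Quinn < Esme < Zane < Soren < Yara < Jomo < Cleo < Udo < Vik.
So Vik is higher.

Vik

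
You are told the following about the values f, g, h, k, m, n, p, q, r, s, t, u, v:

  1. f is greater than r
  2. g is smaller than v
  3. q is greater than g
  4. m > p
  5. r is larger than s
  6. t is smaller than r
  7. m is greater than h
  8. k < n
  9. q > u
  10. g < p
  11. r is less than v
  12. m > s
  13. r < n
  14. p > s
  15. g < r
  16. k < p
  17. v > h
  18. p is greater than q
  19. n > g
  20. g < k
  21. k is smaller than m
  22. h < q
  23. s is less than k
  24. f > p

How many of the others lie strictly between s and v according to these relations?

Chaining upward from s reaches: k, r, n, p, f, m.
Chaining downward from v reaches: h, g, t, r.
Strictly between s and v are those in both lists: r — 1 element.

1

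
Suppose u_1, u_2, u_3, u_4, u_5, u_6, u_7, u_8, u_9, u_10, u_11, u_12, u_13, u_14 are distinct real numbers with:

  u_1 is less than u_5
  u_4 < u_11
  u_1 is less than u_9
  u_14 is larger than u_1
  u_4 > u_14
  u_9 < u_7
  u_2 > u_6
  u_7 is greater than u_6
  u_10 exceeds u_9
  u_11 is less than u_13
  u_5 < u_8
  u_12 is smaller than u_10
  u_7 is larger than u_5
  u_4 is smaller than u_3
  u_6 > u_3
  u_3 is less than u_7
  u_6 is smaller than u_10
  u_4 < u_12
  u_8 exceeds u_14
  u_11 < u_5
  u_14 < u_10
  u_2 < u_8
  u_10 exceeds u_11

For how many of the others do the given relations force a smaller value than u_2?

From u_2 the given relations immediately reach u_6.
From those, u_3 — 2 in total.
From those, u_4 — 3 in total.
From those, u_14 — 4 in total.
From those, u_1 — 5 in total.
Nothing else is reachable below u_2; 5 in all.

5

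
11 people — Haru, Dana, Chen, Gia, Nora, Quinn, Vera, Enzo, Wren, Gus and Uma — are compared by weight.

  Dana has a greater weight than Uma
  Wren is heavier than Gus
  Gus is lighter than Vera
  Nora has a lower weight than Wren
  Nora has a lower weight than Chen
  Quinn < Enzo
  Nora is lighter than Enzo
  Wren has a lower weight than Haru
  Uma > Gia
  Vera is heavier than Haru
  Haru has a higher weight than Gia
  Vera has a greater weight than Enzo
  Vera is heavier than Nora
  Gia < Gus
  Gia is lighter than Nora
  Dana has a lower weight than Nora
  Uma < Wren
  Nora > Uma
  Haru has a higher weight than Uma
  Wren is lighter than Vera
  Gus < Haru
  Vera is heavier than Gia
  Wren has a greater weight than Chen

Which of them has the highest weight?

Chaining downward from Vera: directly below it, Gia, Nora, Gus, Enzo, Wren, Haru; then Quinn, Uma, Dana, Chen.
That covers every other element, and nothing is given above Vera, so Vera is the highest weight.

Vera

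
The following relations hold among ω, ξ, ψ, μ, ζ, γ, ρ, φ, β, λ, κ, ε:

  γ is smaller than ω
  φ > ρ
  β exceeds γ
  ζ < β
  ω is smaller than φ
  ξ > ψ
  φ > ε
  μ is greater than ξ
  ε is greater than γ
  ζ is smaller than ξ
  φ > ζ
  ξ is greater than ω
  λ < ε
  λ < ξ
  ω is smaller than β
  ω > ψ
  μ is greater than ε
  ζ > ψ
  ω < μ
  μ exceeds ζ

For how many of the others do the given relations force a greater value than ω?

4

The elements the relations force above ω are β, φ, ξ, μ — no chain reaches any other.
That is 4.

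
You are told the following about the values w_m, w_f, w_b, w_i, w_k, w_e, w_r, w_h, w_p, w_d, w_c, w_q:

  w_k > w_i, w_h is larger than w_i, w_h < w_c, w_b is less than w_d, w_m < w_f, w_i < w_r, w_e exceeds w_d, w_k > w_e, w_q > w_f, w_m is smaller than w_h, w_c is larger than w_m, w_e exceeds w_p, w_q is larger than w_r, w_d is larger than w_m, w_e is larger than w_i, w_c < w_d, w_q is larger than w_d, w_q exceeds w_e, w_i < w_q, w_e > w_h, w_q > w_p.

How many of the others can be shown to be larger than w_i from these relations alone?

The elements the relations force above w_i are w_h, w_r, w_c, w_d, w_e, w_k, w_q — no chain reaches any other.
That is 7.

7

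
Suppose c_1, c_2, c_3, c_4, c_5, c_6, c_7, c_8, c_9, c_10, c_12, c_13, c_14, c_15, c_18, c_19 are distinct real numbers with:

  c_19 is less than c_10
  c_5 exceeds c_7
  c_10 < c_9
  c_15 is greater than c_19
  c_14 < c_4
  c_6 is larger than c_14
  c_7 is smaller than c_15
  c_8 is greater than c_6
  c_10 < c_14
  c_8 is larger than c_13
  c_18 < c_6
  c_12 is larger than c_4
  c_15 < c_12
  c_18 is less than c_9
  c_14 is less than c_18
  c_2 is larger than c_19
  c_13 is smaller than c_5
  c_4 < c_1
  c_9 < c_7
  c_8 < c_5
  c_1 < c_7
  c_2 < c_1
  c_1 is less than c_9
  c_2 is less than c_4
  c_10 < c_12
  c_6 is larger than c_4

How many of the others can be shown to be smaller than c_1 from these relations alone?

The elements the relations force below c_1 are c_19, c_10, c_14, c_2, c_4 — no chain reaches any other.
That is 5.

5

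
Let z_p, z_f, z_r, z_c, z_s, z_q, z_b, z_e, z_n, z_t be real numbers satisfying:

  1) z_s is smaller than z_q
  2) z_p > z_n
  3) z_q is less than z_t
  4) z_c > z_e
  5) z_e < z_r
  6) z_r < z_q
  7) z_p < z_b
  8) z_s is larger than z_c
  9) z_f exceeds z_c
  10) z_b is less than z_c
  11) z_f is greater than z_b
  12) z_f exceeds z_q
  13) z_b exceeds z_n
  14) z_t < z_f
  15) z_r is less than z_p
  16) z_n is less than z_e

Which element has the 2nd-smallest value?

z_e

The consecutive relations fix a unique order: z_n < z_e < z_r < z_p < z_b < z_c < z_s < z_q < z_t < z_f.
The 2nd smallest is z_e.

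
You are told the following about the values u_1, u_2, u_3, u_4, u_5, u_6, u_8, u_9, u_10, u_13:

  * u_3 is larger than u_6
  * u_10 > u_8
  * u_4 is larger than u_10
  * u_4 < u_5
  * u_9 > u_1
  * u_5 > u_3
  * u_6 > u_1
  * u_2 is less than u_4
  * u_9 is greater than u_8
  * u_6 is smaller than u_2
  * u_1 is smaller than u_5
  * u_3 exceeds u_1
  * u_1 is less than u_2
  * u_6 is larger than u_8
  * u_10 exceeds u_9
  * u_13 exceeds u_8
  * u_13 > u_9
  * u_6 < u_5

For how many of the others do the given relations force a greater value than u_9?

4

From u_9 the given relations immediately reach u_10, u_13.
From those, u_4 — 3 in total.
From those, u_5 — 4 in total.
No other element is forced above u_9 by the given relations, so the count is 4.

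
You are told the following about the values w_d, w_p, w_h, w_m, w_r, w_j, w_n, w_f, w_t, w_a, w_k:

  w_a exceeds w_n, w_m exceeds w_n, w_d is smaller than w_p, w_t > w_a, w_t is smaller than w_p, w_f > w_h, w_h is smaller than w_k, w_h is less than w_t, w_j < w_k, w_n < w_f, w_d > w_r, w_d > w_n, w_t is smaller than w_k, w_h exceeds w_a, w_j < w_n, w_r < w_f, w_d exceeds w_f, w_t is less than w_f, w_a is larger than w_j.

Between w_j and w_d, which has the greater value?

The relevant relations are w_j < w_n; w_n < w_a; w_a < w_h; w_h < w_t; w_t < w_f; w_f < w_d.
Together: w_j < w_n < w_a < w_h < w_t < w_f < w_d.
So w_j < w_d; w_d is the larger of the two.

w_d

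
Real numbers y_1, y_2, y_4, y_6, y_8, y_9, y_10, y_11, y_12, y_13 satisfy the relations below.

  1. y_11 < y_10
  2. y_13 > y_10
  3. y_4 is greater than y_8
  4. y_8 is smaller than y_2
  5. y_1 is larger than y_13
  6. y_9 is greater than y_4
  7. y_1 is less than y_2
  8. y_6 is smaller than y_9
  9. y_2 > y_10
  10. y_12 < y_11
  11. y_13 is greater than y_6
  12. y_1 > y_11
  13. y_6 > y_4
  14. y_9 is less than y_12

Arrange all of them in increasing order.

Each adjacent pair is fixed by a given relation: y_8 < y_4; y_4 < y_6; y_6 < y_9; y_9 < y_12; y_12 < y_11; y_11 < y_10; y_10 < y_13; y_13 < y_1; y_1 < y_2. Chaining them end to end gives the full order.

y_8 < y_4 < y_6 < y_9 < y_12 < y_11 < y_10 < y_13 < y_1 < y_2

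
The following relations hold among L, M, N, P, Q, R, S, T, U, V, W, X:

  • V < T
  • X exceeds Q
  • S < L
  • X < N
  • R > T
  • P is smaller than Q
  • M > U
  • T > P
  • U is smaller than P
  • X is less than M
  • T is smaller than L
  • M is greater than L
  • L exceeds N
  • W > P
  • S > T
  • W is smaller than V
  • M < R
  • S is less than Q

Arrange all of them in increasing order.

Each adjacent pair is fixed by a given relation: U < P; P < W; W < V; V < T; T < S; S < Q; Q < X; X < N; N < L; L < M; M < R. Chaining them end to end gives the full order.

U < P < W < V < T < S < Q < X < N < L < M < R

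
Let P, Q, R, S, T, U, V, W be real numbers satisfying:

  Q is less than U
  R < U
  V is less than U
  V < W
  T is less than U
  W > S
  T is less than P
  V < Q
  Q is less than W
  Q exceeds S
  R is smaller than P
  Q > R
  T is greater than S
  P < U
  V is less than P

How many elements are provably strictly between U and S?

The relations place S below U. An element lies strictly between them when it is forced above S and also forced below U.
Above S: {T, Q, W, P}. Below U: {V, T, R, Q, P}.
Intersection: {T, Q, P} — 3.

3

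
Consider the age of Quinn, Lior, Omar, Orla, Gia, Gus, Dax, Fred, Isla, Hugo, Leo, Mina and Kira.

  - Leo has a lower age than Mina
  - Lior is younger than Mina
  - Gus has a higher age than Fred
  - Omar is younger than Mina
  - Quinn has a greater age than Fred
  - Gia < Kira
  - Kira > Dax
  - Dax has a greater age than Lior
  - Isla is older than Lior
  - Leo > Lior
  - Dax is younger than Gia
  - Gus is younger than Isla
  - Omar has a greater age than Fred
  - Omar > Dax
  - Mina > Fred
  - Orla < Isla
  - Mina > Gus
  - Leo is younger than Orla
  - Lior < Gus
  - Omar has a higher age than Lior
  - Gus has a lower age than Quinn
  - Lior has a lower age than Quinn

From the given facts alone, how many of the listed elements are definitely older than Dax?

From Dax the given relations immediately reach Gia, Omar, Kira.
From those, Mina — 4 in total.
No other element is forced above Dax by the given relations, so the count is 4.

4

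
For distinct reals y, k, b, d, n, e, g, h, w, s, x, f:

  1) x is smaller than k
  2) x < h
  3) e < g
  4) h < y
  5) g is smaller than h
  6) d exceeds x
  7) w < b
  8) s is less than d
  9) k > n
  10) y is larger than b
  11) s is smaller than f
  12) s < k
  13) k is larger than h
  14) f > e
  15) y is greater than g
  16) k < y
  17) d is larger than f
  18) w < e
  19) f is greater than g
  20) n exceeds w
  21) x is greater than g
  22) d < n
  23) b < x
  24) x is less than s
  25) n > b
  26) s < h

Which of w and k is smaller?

The relevant relations are w < e; e < g; g < x; x < s; s < f; f < d; d < n; n < k.
Chaining these gives w < e < g < x < s < f < d < n < k.
So w < k; w is the smaller of the two.

w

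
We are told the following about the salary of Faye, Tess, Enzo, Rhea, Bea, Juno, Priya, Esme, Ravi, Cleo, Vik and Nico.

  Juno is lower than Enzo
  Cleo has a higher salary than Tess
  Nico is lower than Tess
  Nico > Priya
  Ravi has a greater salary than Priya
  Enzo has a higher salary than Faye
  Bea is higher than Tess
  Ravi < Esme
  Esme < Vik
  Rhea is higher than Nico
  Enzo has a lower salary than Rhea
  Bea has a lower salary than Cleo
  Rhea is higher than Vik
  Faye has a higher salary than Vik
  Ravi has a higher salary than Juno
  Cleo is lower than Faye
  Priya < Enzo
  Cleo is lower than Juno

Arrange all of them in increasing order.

Nothing is placed below Priya, so it is least; from there Priya < Nico; Nico < Tess; Tess < Bea; Bea < Cleo; Cleo < Juno; Juno < Ravi; Ravi < Esme; Esme < Vik; Vik < Faye; Faye < Enzo; Enzo < Rhea, each given directly.

Priya < Nico < Tess < Bea < Cleo < Juno < Ravi < Esme < Vik < Faye < Enzo < Rhea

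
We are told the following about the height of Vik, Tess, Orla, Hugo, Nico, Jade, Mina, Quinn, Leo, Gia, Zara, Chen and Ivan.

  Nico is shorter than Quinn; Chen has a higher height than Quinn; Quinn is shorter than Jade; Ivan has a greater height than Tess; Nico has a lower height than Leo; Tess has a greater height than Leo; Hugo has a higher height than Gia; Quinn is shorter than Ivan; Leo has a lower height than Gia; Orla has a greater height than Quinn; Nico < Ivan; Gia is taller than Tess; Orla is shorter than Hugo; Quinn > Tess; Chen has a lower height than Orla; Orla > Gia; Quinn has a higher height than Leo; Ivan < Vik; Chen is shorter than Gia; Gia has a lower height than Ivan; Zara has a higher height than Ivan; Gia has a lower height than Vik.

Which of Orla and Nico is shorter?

Following the relations from Nico: Nico < Leo < Tess < Quinn < Chen < Gia < Orla.
So Nico < Orla; Nico is the shorter of the two.

Nico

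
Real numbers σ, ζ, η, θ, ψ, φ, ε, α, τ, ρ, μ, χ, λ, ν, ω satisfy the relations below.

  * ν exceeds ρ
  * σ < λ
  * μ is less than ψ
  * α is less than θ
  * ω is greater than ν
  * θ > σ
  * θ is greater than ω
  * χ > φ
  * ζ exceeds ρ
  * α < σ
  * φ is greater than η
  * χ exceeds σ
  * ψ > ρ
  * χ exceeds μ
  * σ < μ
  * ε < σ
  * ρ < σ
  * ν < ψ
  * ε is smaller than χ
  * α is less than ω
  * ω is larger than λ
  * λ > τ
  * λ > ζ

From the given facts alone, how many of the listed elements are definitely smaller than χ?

7

Directly below χ: ε, σ, μ, φ.
One step further: ρ, α, η (7 so far).
No other element is forced below χ by the given relations, so the count is 7.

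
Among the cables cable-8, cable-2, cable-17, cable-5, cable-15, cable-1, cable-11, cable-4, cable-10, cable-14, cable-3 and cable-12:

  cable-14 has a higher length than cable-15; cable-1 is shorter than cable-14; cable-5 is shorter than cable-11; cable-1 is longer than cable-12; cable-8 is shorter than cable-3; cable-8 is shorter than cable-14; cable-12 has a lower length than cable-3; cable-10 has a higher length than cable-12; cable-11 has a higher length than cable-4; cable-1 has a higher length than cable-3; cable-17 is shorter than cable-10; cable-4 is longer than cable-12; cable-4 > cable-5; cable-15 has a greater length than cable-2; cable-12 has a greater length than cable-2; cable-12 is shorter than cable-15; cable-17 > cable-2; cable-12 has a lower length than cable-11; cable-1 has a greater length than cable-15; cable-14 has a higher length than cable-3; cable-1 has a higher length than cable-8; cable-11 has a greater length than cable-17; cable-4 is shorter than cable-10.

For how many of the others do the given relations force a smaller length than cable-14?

The elements the relations force below cable-14 are cable-8, cable-2, cable-12, cable-15, cable-3, cable-1 — no chain reaches any other.
That is 6.

6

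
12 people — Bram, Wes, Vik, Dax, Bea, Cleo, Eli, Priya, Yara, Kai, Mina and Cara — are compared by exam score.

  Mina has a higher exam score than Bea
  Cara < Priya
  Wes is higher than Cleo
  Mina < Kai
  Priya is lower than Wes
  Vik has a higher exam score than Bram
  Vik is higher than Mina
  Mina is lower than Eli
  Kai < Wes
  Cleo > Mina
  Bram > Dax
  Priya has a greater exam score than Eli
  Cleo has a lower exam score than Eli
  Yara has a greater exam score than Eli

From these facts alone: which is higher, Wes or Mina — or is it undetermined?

Following the relations from Mina: Mina < Cleo < Eli < Priya < Wes.
So Wes is higher.

Wes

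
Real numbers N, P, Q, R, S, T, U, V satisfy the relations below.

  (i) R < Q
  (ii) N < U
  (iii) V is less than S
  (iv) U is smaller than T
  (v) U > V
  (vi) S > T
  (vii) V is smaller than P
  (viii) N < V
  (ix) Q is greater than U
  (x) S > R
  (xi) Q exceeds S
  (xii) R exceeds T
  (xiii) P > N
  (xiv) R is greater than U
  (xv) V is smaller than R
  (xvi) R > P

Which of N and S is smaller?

N

N < V and V < U give N < U.
Then U < T extends the chain to T.
With T < R: N < V < U < T < R.
With R < S: N < V < U < T < R < S.
So N < S; N is the smaller of the two.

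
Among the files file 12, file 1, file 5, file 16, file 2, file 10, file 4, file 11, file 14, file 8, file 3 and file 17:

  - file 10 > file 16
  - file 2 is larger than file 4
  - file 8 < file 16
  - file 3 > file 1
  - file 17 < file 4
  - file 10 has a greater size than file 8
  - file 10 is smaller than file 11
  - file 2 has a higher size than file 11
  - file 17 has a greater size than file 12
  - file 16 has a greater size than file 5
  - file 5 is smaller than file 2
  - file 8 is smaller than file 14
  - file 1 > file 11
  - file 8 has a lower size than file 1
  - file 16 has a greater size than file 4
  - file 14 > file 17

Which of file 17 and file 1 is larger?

file 1

The relevant relations are file 17 < file 4; file 4 < file 16; file 16 < file 10; file 10 < file 11; file 11 < file 1.
Together: file 17 < file 4 < file 16 < file 10 < file 11 < file 1.
So file 17 < file 1; file 1 is the larger of the two.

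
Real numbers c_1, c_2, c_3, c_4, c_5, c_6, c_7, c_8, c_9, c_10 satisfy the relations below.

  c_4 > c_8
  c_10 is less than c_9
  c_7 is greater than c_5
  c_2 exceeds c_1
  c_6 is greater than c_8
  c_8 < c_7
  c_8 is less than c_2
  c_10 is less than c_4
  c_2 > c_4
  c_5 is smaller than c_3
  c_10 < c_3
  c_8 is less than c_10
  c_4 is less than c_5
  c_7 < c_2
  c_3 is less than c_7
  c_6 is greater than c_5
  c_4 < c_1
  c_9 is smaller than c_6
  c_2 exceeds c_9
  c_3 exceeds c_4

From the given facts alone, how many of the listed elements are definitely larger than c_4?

From c_4 the given relations immediately reach c_5, c_3, c_1, c_2.
From those, c_7, c_6 — 6 in total.
No other element is forced above c_4 by the given relations, so the count is 6.

6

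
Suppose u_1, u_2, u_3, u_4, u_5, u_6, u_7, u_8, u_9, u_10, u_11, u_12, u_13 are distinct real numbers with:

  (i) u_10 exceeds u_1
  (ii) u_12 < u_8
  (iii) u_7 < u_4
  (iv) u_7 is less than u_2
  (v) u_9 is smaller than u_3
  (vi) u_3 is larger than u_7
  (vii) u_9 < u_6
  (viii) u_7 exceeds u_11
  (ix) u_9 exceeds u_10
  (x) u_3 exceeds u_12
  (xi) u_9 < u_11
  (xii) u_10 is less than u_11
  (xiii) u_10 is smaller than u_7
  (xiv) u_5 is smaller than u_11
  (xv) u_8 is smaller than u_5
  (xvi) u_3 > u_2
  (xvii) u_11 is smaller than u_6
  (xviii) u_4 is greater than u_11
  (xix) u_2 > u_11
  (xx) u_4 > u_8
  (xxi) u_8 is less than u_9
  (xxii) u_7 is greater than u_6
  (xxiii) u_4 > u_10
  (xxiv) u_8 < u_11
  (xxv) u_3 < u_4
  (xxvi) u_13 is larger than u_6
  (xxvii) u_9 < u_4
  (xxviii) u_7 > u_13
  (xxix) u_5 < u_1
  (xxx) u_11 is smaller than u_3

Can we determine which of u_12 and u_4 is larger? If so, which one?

u_4

u_12 < u_8 and u_8 < u_5 give u_12 < u_5.
With u_5 < u_1: u_12 < u_8 < u_5 < u_1.
Then u_1 < u_10 extends the chain to u_10.
With u_10 < u_9: u_12 < u_8 < u_5 < u_1 < u_10 < u_9.
Then u_9 < u_11 extends the chain to u_11.
Then u_11 < u_6 extends the chain to u_6.
With u_6 < u_13: u_12 < u_8 < u_5 < u_1 < u_10 < u_9 < u_11 < u_6 < u_13.
With u_13 < u_7: u_12 < u_8 < u_5 < u_1 < u_10 < u_9 < u_11 < u_6 < u_13 < u_7.
Then u_7 < u_2 extends the chain to u_2.
With u_2 < u_3: u_12 < u_8 < u_5 < u_1 < u_10 < u_9 < u_11 < u_6 < u_13 < u_7 < u_2 < u_3.
With u_3 < u_4: u_12 < u_8 < u_5 < u_1 < u_10 < u_9 < u_11 < u_6 < u_13 < u_7 < u_2 < u_3 < u_4.
So u_4 is larger.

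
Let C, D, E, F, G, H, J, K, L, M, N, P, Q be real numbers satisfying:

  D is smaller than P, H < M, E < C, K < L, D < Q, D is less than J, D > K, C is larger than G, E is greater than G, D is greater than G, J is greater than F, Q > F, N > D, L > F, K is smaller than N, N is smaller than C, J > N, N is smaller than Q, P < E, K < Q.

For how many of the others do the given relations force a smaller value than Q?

From Q the given relations immediately reach K, D, F, N.
From those, G — 5 in total.
Nothing else is reachable below Q; 5 in all.

5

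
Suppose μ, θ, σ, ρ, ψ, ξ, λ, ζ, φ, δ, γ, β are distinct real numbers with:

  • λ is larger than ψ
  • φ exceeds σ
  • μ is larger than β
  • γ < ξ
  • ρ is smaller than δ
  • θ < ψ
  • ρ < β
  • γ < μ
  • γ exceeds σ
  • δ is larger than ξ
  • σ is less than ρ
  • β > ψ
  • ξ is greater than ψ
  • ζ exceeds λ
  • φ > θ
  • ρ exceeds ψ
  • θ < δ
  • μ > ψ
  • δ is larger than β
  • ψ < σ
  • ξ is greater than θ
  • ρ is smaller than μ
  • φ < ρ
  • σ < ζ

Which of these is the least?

Chaining upward from θ: directly above it, ψ, φ, ξ, δ; then σ, λ, ρ, β, μ; then γ, ζ.
That covers every other element, and nothing is given below θ, so θ is the least.

θ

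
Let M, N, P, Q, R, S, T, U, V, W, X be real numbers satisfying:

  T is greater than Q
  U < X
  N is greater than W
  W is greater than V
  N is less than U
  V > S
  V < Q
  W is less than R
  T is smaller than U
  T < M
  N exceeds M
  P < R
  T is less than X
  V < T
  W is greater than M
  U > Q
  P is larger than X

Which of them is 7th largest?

M

Chaining the given pairs: S < V < Q < T < M < W < N < U < X < P < R.
Counting 7 from the largest end gives M.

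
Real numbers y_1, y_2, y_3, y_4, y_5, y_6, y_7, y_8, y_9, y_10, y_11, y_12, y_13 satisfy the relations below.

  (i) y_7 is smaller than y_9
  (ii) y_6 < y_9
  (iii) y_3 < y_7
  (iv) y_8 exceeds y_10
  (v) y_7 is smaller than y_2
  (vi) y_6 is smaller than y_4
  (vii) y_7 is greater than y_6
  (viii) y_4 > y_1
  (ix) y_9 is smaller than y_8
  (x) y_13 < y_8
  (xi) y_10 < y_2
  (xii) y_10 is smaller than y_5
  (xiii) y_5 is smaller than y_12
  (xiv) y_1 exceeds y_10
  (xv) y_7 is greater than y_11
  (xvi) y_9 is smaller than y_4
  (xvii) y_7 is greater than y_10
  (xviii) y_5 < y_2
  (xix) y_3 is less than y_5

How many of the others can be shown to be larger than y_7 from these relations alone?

4

From y_7 the given relations immediately reach y_2, y_9.
From those, y_8, y_4 — 4 in total.
No other element is forced above y_7 by the given relations, so the count is 4.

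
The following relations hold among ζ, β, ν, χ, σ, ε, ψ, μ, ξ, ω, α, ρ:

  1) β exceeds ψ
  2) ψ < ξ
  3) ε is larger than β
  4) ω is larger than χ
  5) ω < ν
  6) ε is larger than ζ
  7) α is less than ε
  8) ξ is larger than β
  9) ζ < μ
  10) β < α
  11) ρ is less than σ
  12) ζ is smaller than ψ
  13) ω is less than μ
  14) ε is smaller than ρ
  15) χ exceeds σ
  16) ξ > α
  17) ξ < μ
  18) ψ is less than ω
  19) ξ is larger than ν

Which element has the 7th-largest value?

Chaining the given pairs: ζ < ψ < β < α < ε < ρ < σ < χ < ω < ν < ξ < μ.
The 7th largest is ρ.

ρ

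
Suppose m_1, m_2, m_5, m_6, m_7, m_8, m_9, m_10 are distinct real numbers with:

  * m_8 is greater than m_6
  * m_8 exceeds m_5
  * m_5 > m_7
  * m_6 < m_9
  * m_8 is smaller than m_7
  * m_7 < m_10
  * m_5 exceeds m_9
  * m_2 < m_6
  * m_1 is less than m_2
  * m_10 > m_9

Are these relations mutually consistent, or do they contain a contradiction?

We have m_7 < m_5 stated directly, yet also m_5 < m_8 < m_7 by chaining the others — so m_5 < m_7. Contradiction.

inconsistent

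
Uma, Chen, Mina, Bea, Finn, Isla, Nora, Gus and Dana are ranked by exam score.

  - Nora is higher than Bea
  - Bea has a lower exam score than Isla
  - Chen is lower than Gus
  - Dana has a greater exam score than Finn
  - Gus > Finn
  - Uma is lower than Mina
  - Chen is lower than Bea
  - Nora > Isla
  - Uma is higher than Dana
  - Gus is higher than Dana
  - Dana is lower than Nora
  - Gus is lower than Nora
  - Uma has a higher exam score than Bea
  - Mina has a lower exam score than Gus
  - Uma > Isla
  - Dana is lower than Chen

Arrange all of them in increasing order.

Finn < Dana < Chen < Bea < Isla < Uma < Mina < Gus < Nora

Nothing is placed below Finn, so it is least; from there Finn < Dana; Dana < Chen; Chen < Bea; Bea < Isla; Isla < Uma; Uma < Mina; Mina < Gus; Gus < Nora, each given directly.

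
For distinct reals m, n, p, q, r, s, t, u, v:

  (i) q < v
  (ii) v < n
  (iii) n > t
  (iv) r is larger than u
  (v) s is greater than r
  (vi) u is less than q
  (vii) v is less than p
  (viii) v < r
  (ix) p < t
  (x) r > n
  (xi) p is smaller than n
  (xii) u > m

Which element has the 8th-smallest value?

r

Piecing the relations together gives one ordering: m < u < q < v < p < t < n < r < s.
The 8th smallest is r.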